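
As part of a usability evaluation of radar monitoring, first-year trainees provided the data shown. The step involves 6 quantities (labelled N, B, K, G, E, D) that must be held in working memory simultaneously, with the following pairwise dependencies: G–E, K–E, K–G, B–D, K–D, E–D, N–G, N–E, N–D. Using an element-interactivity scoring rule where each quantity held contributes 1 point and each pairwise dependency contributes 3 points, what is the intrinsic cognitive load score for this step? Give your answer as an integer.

Count of quantities held simultaneously: 6.
Count of pairwise dependencies listed: 9.
Element contribution: 6 × 1 = 6.
Interaction contribution: 9 × 3 = 27.
Intrinsic load = 6 + 27 = 33.

33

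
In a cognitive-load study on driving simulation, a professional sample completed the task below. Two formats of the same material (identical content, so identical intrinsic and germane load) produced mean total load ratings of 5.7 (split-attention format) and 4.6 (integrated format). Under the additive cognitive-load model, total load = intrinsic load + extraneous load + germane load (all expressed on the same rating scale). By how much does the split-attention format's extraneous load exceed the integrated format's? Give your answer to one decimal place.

Intrinsic and germane load are equal across formats, so the difference in total load equals the difference in extraneous load.
Extraneous-load difference = 5.7 − 4.6 = 1.1.

1.1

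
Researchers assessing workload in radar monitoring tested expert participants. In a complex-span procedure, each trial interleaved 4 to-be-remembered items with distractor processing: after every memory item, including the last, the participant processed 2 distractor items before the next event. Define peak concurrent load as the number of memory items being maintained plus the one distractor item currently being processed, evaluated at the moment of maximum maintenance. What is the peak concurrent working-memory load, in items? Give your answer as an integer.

5

Maintenance is greatest during the distractor(s) after memory item 4: all 4 memory items are being held.
One distractor item is concurrently being processed.
Peak concurrent load = 4 + 1 = 5 items.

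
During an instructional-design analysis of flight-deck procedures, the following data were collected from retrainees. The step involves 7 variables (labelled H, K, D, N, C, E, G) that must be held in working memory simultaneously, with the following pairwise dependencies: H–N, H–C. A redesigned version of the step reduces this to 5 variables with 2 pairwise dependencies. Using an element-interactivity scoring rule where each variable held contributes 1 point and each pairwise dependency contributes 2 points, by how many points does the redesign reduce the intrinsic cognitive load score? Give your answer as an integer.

Original: 7 × 1 + 2 × 2 = 7 + 4 = 11.
Redesigned: 5 × 1 + 2 × 2 = 5 + 4 = 9.
Reduction = 11 − 9 = 2.

2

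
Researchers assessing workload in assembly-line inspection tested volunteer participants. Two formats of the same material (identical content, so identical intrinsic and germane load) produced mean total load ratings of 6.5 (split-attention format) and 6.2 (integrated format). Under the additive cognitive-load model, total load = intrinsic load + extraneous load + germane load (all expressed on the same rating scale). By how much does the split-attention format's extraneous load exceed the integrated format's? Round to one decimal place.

Intrinsic and germane load are equal across formats, so the difference in total load equals the difference in extraneous load.
Extraneous-load difference = 6.5 − 6.2 = 0.3.

0.3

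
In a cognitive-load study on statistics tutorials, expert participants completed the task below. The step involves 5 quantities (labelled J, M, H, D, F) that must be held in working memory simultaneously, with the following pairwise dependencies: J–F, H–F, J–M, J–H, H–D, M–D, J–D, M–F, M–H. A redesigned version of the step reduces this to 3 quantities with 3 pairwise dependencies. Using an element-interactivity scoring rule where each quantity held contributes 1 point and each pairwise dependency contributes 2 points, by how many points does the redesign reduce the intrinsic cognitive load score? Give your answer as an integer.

14

Original: 5 × 1 + 9 × 2 = 5 + 18 = 23.
Redesigned: 3 × 1 + 3 × 2 = 3 + 6 = 9.
Reduction = 23 − 9 = 14.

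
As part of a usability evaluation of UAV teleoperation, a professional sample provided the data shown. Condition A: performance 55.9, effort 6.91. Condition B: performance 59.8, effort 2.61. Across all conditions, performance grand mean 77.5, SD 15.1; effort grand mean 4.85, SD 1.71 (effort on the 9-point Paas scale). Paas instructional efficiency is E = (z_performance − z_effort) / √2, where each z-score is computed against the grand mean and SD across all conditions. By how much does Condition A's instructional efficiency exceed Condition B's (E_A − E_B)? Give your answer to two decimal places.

-1.96

Condition A: z_P = (55.9 − 77.5)/15.1 = -1.4305; z_E = (6.91 − 4.85)/1.71 = 1.2047; E_A = (-1.4305 − 1.2047)/√2 = -1.8634.
Condition B: z_P = (59.8 − 77.5)/15.1 = -1.1722; z_E = (2.61 − 4.85)/1.71 = -1.3099; E_B = (-1.1722 − (-1.3099))/√2 = 0.0974.
E_A − E_B = -1.8634 − 0.0974 = -1.9608 ≈ -1.96.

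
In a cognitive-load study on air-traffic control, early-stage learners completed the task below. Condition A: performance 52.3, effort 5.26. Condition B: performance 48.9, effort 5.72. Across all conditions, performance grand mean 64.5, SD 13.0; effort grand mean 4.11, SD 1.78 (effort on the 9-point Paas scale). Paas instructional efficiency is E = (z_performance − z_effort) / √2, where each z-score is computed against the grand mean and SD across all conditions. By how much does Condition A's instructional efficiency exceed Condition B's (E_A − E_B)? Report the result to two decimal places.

Condition A: z_P = (52.3 − 64.5)/13.0 = -0.9385; z_E = (5.26 − 4.11)/1.78 = 0.6461; E_A = (-0.9385 − 0.6461)/√2 = -1.1205.
Condition B: z_P = (48.9 − 64.5)/13.0 = -1.2000; z_E = (5.72 − 4.11)/1.78 = 0.9045; E_B = (-1.2000 − 0.9045)/√2 = -1.4881.
E_A − E_B = -1.1205 − (-1.4881) = 0.3676 ≈ 0.37.

0.37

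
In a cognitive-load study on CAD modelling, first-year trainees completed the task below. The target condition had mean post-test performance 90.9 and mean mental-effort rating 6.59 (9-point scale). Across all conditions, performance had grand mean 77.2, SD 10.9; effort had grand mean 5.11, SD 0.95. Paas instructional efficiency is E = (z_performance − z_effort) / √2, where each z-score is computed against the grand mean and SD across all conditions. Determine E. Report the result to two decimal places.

-0.21

z_performance = (90.9 − 77.2) / 10.9 = 13.7000 / 10.9 = 1.2569.
z_effort = (6.59 − 5.11) / 0.95 = 1.4800 / 0.95 = 1.5579.
z_P − z_E = 1.2569 − 1.5579 = -0.3010.
E = -0.3010 / √2 = -0.3010 / 1.41421 = -0.2128 ≈ -0.21.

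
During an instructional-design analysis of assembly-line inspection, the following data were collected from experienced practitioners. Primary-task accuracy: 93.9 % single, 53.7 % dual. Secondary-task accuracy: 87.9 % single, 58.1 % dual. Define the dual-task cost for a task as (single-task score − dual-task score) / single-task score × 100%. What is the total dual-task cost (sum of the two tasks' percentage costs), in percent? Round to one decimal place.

Primary cost = (93.9 − 53.7) / 93.9 × 100% = 42.8115%.
Secondary cost = (87.9 − 58.1) / 87.9 × 100% = 33.9022%.
Total = 42.8115% + 33.9022% = 76.7137% ≈ 76.7%.

76.7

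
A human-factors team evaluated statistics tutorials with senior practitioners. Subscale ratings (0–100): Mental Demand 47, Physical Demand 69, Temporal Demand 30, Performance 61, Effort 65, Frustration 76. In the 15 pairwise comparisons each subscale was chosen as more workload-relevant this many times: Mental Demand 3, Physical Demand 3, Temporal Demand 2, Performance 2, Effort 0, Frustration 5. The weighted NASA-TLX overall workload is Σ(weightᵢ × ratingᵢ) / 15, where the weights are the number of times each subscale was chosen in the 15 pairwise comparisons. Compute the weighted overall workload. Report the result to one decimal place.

60.7

The tallies are the weights (they sum to 15).
Weighted sum = 3·47 + 3·69 + 2·30 + 2·61 + 0·65 + 5·76
            = 141 + 207 + 60 + 122 + 0 + 380 = 910.
Overall workload = 910 / 15 = 60.6667 ≈ 60.7.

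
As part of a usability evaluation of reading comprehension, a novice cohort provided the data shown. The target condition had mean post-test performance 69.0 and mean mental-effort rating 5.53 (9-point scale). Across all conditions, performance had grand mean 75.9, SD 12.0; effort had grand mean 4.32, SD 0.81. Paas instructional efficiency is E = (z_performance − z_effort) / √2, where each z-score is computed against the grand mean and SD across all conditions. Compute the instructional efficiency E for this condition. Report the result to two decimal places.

z_performance = (69.0 − 75.9) / 12.0 = -6.9000 / 12.0 = -0.5750.
z_effort = (5.53 − 4.32) / 0.81 = 1.2100 / 0.81 = 1.4938.
z_P − z_E = -0.5750 − 1.4938 = -2.0688.
E = -2.0688 / √2 = -2.0688 / 1.41421 = -1.4629 ≈ -1.46.

-1.46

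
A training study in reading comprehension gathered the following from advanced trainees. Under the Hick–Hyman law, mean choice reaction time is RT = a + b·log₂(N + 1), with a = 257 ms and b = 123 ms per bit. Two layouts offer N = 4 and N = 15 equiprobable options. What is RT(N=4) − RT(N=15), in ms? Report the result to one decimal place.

-206.4

RT(4) = 257 + 123·log₂(5) = 257 + 123·2.3219 = 542.5937 ms.
RT(15) = 257 + 123·log₂(16) = 257 + 123·4.0000 = 749.0000 ms.
Difference = 542.5937 − 749.0000 = -206.4063 ≈ -206.4 ms.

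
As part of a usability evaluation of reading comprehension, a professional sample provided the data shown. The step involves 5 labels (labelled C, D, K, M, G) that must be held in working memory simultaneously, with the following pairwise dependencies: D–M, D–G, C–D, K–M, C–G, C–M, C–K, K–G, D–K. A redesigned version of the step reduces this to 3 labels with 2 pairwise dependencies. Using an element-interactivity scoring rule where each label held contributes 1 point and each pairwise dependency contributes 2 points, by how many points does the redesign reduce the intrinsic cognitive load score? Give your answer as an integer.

16

Original: 5 × 1 + 9 × 2 = 5 + 18 = 23.
Redesigned: 3 × 1 + 2 × 2 = 3 + 4 = 7.
Reduction = 23 − 7 = 16.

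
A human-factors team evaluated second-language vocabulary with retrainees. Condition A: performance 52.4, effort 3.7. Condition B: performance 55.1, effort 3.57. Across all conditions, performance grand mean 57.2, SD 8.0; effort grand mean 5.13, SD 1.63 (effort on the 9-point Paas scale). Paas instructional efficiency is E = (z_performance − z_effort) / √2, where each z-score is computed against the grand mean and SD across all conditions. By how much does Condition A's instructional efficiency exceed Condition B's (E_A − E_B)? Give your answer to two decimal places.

-0.30

Condition A: z_P = (52.4 − 57.2)/8.0 = -0.6000; z_E = (3.7 − 5.13)/1.63 = -0.8773; E_A = (-0.6000 − (-0.8773))/√2 = 0.1961.
Condition B: z_P = (55.1 − 57.2)/8.0 = -0.2625; z_E = (3.57 − 5.13)/1.63 = -0.9571; E_B = (-0.2625 − (-0.9571))/√2 = 0.4912.
E_A − E_B = 0.1961 − 0.4912 = -0.2951 ≈ -0.30.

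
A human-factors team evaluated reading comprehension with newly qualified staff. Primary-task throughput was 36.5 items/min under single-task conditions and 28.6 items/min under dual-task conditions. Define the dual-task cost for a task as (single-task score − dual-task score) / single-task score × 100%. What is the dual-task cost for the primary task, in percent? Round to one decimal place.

21.6

Cost = (36.5 − 28.6) / 36.5 × 100%
     = 7.9000 / 36.5 × 100% = 21.6438%.
≈ 21.6%.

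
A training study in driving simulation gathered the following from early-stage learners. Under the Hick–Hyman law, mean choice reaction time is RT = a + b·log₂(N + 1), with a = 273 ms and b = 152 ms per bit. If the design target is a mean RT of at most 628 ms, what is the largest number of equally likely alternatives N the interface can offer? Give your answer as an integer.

Set 273 + 152·log₂(N + 1) ≤ 628.
log₂(N + 1) ≤ (628 − 273) / 152 = 2.3355.
N + 1 ≤ 2^2.3355 = 5.0473.
N ≤ 4.0473, so the largest integer N is 4.

4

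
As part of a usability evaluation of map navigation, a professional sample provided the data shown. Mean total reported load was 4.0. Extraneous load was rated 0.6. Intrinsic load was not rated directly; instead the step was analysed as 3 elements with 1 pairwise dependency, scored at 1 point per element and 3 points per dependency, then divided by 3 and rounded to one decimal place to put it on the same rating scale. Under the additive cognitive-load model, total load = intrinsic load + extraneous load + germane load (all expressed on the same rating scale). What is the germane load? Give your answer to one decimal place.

Intrinsic (element-interactivity): (3 × 1 + 1 × 3) / 3 = 6 / 3 = 2.0000 → 2.0.
germane load = total − intrinsic − extraneous
             = 4.0 − 2.0 − 0.6 = 1.4.

1.4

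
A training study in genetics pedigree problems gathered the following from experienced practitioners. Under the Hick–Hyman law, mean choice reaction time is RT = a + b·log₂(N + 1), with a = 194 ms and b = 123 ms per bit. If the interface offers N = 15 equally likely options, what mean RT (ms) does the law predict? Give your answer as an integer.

log₂(15 + 1) = log₂(16) = 4.0000.
RT = 194 + 123 × 4.0000 = 194 + 492.0000 = 686.0000 ms.
≈ 686 ms.

686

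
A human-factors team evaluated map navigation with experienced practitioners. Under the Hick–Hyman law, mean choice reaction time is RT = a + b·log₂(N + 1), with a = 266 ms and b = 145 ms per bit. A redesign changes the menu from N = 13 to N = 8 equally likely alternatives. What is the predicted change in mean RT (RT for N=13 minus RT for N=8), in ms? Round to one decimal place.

RT(13) = 266 + 145·log₂(14) = 266 + 145·3.8074 = 818.0730 ms.
RT(8) = 266 + 145·log₂(9) = 266 + 145·3.1699 = 725.6355 ms.
Difference = 818.0730 − 725.6355 = 92.4375 ≈ 92.4 ms.

92.4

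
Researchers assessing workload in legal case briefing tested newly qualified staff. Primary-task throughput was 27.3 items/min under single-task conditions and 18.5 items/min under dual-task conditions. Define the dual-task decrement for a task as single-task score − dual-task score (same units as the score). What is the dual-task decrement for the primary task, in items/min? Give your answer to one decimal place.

8.8

Decrement = 27.3 − 18.5 = 8.8000 items/min ≈ 8.8 items/min.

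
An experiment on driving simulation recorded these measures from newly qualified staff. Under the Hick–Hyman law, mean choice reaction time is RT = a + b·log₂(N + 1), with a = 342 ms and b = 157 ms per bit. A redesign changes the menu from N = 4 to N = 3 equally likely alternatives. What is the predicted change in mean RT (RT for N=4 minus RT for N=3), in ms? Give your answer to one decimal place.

50.5

RT(4) = 342 + 157·log₂(5) = 342 + 157·2.3219 = 706.5383 ms.
RT(3) = 342 + 157·log₂(4) = 342 + 157·2.0000 = 656.0000 ms.
Difference = 706.5383 − 656.0000 = 50.5383 ≈ 50.5 ms.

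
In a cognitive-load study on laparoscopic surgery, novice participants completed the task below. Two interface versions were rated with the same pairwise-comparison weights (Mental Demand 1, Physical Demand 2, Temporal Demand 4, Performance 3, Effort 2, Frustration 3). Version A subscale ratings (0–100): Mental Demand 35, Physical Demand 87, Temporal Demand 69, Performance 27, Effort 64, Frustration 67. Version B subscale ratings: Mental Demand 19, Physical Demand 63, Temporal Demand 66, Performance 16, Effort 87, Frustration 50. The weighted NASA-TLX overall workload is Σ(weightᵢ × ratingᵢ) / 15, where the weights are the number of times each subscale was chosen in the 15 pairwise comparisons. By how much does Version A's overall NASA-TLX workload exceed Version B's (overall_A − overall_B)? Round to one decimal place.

7.6

Version A weighted sum = 1·35 + 2·87 + 4·69 + 3·27 + 2·64 + 3·67 = 35 + 174 + 276 + 81 + 128 + 201 = 895; overall_A = 895/15 = 59.6667.
Version B weighted sum = 1·19 + 2·63 + 4·66 + 3·16 + 2·87 + 3·50 = 19 + 126 + 264 + 48 + 174 + 150 = 781; overall_B = 781/15 = 52.0667.
Difference = 59.6667 − 52.0667 = 7.6000 ≈ 7.6.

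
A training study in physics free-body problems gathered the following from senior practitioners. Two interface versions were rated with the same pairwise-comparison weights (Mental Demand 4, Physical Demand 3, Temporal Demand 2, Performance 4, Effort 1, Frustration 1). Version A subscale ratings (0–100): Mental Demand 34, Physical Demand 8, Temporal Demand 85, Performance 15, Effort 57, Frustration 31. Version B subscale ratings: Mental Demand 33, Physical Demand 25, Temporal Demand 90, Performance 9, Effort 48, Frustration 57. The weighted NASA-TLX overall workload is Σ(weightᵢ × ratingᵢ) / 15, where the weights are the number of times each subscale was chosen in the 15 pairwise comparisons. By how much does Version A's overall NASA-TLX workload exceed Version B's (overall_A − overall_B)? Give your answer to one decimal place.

Version A weighted sum = 4·34 + 3·8 + 2·85 + 4·15 + 1·57 + 1·31 = 136 + 24 + 170 + 60 + 57 + 31 = 478; overall_A = 478/15 = 31.8667.
Version B weighted sum = 4·33 + 3·25 + 2·90 + 4·9 + 1·48 + 1·57 = 132 + 75 + 180 + 36 + 48 + 57 = 528; overall_B = 528/15 = 35.2000.
Difference = 31.8667 − 35.2000 = -3.3333 ≈ -3.3.

-3.3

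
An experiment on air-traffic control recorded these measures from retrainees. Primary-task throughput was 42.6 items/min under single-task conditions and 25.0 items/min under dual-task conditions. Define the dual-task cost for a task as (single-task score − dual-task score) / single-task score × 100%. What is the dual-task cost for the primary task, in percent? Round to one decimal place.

Cost = (42.6 − 25.0) / 42.6 × 100%
     = 17.6000 / 42.6 × 100% = 41.3146%.
≈ 41.3%.

41.3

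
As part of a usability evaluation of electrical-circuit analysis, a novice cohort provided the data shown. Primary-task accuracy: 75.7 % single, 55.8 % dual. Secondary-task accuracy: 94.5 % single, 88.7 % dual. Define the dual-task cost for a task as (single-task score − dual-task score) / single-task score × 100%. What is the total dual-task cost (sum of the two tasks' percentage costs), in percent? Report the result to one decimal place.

32.4

Primary cost = (75.7 − 55.8) / 75.7 × 100% = 26.2880%.
Secondary cost = (94.5 − 88.7) / 94.5 × 100% = 6.1376%.
Total = 26.2880% + 6.1376% = 32.4256% ≈ 32.4%.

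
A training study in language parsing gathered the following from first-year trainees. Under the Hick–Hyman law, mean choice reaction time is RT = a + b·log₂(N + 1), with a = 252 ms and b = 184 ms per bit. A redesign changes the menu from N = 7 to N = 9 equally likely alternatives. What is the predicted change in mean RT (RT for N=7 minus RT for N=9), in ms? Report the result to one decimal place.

RT(7) = 252 + 184·log₂(8) = 252 + 184·3.0000 = 804.0000 ms.
RT(9) = 252 + 184·log₂(10) = 252 + 184·3.3219 = 863.2296 ms.
Difference = 804.0000 − 863.2296 = -59.2296 ≈ -59.2 ms.

-59.2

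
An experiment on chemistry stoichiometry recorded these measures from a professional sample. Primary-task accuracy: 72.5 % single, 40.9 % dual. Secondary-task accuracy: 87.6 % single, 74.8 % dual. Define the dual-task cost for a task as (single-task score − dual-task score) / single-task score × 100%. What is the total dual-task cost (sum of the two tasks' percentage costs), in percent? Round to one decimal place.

58.2

Primary cost = (72.5 − 40.9) / 72.5 × 100% = 43.5862%.
Secondary cost = (87.6 − 74.8) / 87.6 × 100% = 14.6119%.
Total = 43.5862% + 14.6119% = 58.1981% ≈ 58.2%.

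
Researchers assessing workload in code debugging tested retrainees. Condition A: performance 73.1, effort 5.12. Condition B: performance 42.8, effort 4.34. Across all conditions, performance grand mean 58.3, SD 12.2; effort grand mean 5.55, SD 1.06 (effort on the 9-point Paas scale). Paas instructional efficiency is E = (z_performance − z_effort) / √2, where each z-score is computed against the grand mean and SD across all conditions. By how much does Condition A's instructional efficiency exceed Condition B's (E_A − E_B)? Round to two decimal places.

1.24

Condition A: z_P = (73.1 − 58.3)/12.2 = 1.2131; z_E = (5.12 − 5.55)/1.06 = -0.4057; E_A = (1.2131 − (-0.4057))/√2 = 1.1447.
Condition B: z_P = (42.8 − 58.3)/12.2 = -1.2705; z_E = (4.34 − 5.55)/1.06 = -1.1415; E_B = (-1.2705 − (-1.1415))/√2 = -0.0912.
E_A − E_B = 1.1447 − (-0.0912) = 1.2359 ≈ 1.24.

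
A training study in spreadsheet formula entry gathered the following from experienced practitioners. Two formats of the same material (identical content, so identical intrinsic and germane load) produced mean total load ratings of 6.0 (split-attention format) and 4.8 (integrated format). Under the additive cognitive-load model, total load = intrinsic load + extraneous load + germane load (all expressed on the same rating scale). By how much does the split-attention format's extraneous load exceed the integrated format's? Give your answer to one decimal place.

Intrinsic and germane load are equal across formats, so the difference in total load equals the difference in extraneous load.
Extraneous-load difference = 6.0 − 4.8 = 1.2.

1.2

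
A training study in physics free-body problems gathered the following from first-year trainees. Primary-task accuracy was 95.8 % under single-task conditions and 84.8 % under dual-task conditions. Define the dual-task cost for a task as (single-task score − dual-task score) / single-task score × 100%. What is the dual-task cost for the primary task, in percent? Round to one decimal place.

11.5

Cost = (95.8 − 84.8) / 95.8 × 100%
     = 11.0000 / 95.8 × 100% = 11.4823%.
≈ 11.5%.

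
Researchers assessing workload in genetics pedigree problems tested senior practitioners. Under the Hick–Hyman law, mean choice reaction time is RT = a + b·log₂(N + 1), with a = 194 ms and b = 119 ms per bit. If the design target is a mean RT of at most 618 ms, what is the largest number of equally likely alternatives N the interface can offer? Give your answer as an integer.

10

Set 194 + 119·log₂(N + 1) ≤ 618.
log₂(N + 1) ≤ (618 − 194) / 119 = 3.5630.
N + 1 ≤ 2^3.5630 = 11.8187.
N ≤ 10.8187, so the largest integer N is 10.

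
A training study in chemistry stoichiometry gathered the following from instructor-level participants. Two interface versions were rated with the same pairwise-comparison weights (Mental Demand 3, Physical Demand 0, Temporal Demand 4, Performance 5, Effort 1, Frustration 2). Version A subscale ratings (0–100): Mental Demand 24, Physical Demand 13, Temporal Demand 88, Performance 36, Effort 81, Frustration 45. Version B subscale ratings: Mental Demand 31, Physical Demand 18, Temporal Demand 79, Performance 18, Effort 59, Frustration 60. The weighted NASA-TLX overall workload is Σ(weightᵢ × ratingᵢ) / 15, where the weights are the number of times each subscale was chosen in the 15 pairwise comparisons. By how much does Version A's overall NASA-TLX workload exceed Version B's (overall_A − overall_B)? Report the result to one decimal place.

Version A weighted sum = 3·24 + 0·13 + 4·88 + 5·36 + 1·81 + 2·45 = 72 + 0 + 352 + 180 + 81 + 90 = 775; overall_A = 775/15 = 51.6667.
Version B weighted sum = 3·31 + 0·18 + 4·79 + 5·18 + 1·59 + 2·60 = 93 + 0 + 316 + 90 + 59 + 120 = 678; overall_B = 678/15 = 45.2000.
Difference = 51.6667 − 45.2000 = 6.4667 ≈ 6.5.

6.5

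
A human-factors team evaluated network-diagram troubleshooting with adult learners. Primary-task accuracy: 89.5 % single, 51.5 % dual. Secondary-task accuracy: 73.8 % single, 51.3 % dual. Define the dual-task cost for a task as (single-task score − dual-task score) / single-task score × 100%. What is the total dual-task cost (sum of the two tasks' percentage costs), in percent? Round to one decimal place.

72.9

Primary cost = (89.5 − 51.5) / 89.5 × 100% = 42.4581%.
Secondary cost = (73.8 − 51.3) / 73.8 × 100% = 30.4878%.
Total = 42.4581% + 30.4878% = 72.9459% ≈ 72.9%.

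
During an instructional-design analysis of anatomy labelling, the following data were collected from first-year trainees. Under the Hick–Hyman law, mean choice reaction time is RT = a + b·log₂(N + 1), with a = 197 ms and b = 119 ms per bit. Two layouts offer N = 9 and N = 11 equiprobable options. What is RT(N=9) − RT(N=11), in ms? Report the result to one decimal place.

RT(9) = 197 + 119·log₂(10) = 197 + 119·3.3219 = 592.3061 ms.
RT(11) = 197 + 119·log₂(12) = 197 + 119·3.5850 = 623.6150 ms.
Difference = 592.3061 − 623.6150 = -31.3089 ≈ -31.3 ms.

-31.3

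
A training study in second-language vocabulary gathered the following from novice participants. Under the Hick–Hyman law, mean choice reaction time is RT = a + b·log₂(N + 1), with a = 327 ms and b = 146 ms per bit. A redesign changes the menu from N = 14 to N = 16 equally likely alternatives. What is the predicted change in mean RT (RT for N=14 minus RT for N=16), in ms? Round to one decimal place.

RT(14) = 327 + 146·log₂(15) = 327 + 146·3.9069 = 897.4074 ms.
RT(16) = 327 + 146·log₂(17) = 327 + 146·4.0875 = 923.7750 ms.
Difference = 897.4074 − 923.7750 = -26.3676 ≈ -26.4 ms.

-26.4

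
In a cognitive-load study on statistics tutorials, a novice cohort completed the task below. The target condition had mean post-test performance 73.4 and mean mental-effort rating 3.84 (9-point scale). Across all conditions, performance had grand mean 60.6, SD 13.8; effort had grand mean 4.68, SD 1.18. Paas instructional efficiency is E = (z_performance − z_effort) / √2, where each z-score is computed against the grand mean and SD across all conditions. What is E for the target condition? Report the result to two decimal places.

z_performance = (73.4 − 60.6) / 13.8 = 12.8000 / 13.8 = 0.9275.
z_effort = (3.84 − 4.68) / 1.18 = -0.8400 / 1.18 = -0.7119.
z_P − z_E = 0.9275 − (-0.7119) = 1.6394.
E = 1.6394 / √2 = 1.6394 / 1.41421 = 1.1592 ≈ 1.16.

1.16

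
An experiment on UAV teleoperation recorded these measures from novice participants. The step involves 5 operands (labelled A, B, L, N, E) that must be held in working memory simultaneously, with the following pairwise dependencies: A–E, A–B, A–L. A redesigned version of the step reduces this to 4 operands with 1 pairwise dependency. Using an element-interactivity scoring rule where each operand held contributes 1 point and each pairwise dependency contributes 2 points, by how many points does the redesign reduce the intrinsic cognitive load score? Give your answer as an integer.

5

Original: 5 × 1 + 3 × 2 = 5 + 6 = 11.
Redesigned: 4 × 1 + 1 × 2 = 4 + 2 = 6.
Reduction = 11 − 6 = 5.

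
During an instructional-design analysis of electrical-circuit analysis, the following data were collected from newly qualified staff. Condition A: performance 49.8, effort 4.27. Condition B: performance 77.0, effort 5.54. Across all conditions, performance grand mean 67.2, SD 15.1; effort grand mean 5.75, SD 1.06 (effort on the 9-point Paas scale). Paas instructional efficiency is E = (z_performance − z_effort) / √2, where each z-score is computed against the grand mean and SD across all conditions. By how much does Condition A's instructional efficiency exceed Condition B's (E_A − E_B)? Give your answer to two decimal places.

Condition A: z_P = (49.8 − 67.2)/15.1 = -1.1523; z_E = (4.27 − 5.75)/1.06 = -1.3962; E_A = (-1.1523 − (-1.3962))/√2 = 0.1725.
Condition B: z_P = (77.0 − 67.2)/15.1 = 0.6490; z_E = (5.54 − 5.75)/1.06 = -0.1981; E_B = (0.6490 − (-0.1981))/√2 = 0.5990.
E_A − E_B = 0.1725 − 0.5990 = -0.4265 ≈ -0.43.

-0.43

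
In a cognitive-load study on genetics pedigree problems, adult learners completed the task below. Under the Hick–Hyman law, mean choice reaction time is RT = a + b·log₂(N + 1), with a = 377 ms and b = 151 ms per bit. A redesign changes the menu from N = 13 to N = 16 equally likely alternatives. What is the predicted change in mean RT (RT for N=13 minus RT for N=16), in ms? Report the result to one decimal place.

-42.3

RT(13) = 377 + 151·log₂(14) = 377 + 151·3.8074 = 951.9174 ms.
RT(16) = 377 + 151·log₂(17) = 377 + 151·4.0875 = 994.2125 ms.
Difference = 951.9174 − 994.2125 = -42.2951 ≈ -42.3 ms.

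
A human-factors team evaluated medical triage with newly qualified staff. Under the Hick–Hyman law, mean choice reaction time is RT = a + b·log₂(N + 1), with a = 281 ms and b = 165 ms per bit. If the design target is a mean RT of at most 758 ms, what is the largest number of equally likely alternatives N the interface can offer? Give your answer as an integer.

6

Set 281 + 165·log₂(N + 1) ≤ 758.
log₂(N + 1) ≤ (758 − 281) / 165 = 2.8909.
N + 1 ≤ 2^2.8909 = 7.4173.
N ≤ 6.4173, so the largest integer N is 6.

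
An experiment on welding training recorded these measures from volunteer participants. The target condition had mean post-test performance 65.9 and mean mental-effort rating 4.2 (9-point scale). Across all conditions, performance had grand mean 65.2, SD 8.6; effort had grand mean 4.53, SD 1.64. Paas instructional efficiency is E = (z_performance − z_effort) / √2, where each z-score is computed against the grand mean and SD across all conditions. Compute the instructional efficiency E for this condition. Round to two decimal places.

0.20

z_performance = (65.9 − 65.2) / 8.6 = 0.7000 / 8.6 = 0.0814.
z_effort = (4.2 − 4.53) / 1.64 = -0.3300 / 1.64 = -0.2012.
z_P − z_E = 0.0814 − (-0.2012) = 0.2826.
E = 0.2826 / √2 = 0.2826 / 1.41421 = 0.1998 ≈ 0.20.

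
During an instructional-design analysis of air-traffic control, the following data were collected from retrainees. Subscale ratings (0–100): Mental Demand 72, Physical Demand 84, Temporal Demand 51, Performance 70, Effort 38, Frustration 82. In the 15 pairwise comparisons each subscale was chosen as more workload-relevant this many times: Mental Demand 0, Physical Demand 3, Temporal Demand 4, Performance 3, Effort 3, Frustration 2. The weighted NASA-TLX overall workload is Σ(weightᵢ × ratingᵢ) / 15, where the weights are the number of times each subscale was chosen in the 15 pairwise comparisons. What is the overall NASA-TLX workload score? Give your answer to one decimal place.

62.9

The tallies are the weights (they sum to 15).
Weighted sum = 0·72 + 3·84 + 4·51 + 3·70 + 3·38 + 2·82
            = 0 + 252 + 204 + 210 + 114 + 164 = 944.
Overall workload = 944 / 15 = 62.9333 ≈ 62.9.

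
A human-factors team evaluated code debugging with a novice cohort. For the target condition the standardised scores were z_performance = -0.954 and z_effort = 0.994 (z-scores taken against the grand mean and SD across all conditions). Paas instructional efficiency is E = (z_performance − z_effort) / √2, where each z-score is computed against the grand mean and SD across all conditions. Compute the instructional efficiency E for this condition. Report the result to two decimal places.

z_P − z_E = -0.954 − 0.994 = -1.9480.
E = -1.9480 / √2 = -1.9480 / 1.41421 = -1.3774 ≈ -1.38.

-1.38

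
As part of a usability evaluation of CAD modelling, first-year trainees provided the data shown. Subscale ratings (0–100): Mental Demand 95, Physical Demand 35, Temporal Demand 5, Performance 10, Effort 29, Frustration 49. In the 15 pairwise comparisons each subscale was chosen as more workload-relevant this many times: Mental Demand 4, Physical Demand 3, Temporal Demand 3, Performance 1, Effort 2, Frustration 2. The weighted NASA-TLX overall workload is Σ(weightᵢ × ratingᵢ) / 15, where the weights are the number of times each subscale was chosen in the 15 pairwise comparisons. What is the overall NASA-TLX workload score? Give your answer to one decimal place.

44.4

The tallies are the weights (they sum to 15).
Weighted sum = 4·95 + 3·35 + 3·5 + 1·10 + 2·29 + 2·49
            = 380 + 105 + 15 + 10 + 58 + 98 = 666.
Overall workload = 666 / 15 = 44.4000 ≈ 44.4.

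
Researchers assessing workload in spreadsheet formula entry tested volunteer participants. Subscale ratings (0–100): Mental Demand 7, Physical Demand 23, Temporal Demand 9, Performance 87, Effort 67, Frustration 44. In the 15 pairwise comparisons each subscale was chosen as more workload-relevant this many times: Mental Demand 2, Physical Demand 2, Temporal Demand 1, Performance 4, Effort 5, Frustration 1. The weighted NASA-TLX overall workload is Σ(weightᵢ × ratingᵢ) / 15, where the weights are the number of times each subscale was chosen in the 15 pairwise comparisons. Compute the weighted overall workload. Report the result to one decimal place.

The tallies are the weights (they sum to 15).
Weighted sum = 2·7 + 2·23 + 1·9 + 4·87 + 5·67 + 1·44
            = 14 + 46 + 9 + 348 + 335 + 44 = 796.
Overall workload = 796 / 15 = 53.0667 ≈ 53.1.

53.1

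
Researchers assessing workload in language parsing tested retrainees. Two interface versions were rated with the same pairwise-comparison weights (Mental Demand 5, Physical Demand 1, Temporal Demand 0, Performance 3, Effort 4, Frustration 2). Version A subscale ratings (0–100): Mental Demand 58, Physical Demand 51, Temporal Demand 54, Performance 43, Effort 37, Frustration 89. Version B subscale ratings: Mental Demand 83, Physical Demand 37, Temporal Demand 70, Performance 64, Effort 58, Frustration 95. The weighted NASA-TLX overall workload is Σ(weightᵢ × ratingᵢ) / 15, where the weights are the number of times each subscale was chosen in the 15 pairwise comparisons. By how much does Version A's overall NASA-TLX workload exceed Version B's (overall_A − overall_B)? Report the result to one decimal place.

Version A weighted sum = 5·58 + 1·51 + 0·54 + 3·43 + 4·37 + 2·89 = 290 + 51 + 0 + 129 + 148 + 178 = 796; overall_A = 796/15 = 53.0667.
Version B weighted sum = 5·83 + 1·37 + 0·70 + 3·64 + 4·58 + 2·95 = 415 + 37 + 0 + 192 + 232 + 190 = 1066; overall_B = 1066/15 = 71.0667.
Difference = 53.0667 − 71.0667 = -18.0000 ≈ -18.0.

-18.0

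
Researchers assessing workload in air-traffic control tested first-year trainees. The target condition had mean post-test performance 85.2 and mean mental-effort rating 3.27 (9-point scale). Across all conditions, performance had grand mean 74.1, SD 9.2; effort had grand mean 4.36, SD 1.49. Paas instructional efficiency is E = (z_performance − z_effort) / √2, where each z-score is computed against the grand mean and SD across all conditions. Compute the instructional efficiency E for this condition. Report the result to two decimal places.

1.37

z_performance = (85.2 − 74.1) / 9.2 = 11.1000 / 9.2 = 1.2065.
z_effort = (3.27 − 4.36) / 1.49 = -1.0900 / 1.49 = -0.7315.
z_P − z_E = 1.2065 − (-0.7315) = 1.9380.
E = 1.9380 / √2 = 1.9380 / 1.41421 = 1.3704 ≈ 1.37.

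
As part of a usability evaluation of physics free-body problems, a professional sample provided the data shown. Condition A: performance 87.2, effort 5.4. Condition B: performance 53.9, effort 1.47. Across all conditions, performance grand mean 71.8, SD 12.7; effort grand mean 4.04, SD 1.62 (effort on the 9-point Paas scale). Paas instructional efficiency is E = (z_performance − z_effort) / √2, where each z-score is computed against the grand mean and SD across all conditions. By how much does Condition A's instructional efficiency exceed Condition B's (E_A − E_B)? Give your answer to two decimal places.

Condition A: z_P = (87.2 − 71.8)/12.7 = 1.2126; z_E = (5.4 − 4.04)/1.62 = 0.8395; E_A = (1.2126 − 0.8395)/√2 = 0.2638.
Condition B: z_P = (53.9 − 71.8)/12.7 = -1.4094; z_E = (1.47 − 4.04)/1.62 = -1.5864; E_B = (-1.4094 − (-1.5864))/√2 = 0.1252.
E_A − E_B = 0.2638 − 0.1252 = 0.1386 ≈ 0.14.

0.14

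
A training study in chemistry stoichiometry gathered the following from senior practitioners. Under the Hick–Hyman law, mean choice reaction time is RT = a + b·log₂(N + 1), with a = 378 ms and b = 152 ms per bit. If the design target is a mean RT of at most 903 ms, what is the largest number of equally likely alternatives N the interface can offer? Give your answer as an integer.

Set 378 + 152·log₂(N + 1) ≤ 903.
log₂(N + 1) ≤ (903 − 378) / 152 = 3.4539.
N + 1 ≤ 2^3.4539 = 10.9579.
N ≤ 9.9579, so the largest integer N is 9.

9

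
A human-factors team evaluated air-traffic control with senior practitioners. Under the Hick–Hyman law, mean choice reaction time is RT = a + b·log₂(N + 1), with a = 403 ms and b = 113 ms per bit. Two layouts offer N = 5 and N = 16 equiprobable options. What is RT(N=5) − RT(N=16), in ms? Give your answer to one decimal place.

-169.8

RT(5) = 403 + 113·log₂(6) = 403 + 113·2.5850 = 695.1050 ms.
RT(16) = 403 + 113·log₂(17) = 403 + 113·4.0875 = 864.8875 ms.
Difference = 695.1050 − 864.8875 = -169.7825 ≈ -169.8 ms.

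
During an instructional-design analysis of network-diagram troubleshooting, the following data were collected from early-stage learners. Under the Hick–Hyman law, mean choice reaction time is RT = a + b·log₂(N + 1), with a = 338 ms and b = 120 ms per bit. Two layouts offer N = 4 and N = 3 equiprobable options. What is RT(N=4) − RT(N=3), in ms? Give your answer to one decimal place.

38.6

RT(4) = 338 + 120·log₂(5) = 338 + 120·2.3219 = 616.6280 ms.
RT(3) = 338 + 120·log₂(4) = 338 + 120·2.0000 = 578.0000 ms.
Difference = 616.6280 − 578.0000 = 38.6280 ≈ 38.6 ms.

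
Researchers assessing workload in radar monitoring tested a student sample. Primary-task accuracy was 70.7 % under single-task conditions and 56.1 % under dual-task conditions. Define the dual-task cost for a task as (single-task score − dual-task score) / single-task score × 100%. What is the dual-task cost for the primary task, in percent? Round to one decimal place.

Cost = (70.7 − 56.1) / 70.7 × 100%
     = 14.6000 / 70.7 × 100% = 20.6506%.
≈ 20.7%.

20.7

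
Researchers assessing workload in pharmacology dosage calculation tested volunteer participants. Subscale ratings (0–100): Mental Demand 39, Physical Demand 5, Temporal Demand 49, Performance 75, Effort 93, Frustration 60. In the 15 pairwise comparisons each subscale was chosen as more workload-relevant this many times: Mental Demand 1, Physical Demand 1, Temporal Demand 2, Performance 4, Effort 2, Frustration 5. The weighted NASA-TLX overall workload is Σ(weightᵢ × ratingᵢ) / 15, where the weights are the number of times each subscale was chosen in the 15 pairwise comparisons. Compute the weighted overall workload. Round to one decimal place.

61.9

The tallies are the weights (they sum to 15).
Weighted sum = 1·39 + 1·5 + 2·49 + 4·75 + 2·93 + 5·60
            = 39 + 5 + 98 + 300 + 186 + 300 = 928.
Overall workload = 928 / 15 = 61.8667 ≈ 61.9.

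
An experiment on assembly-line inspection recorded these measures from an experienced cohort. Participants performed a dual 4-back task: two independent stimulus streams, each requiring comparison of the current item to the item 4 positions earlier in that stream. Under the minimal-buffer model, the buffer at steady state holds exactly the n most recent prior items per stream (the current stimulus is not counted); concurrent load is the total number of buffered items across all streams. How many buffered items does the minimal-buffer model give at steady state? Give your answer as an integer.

8

Each stream's buffer holds its 4 most recent prior items.
Two independent streams: 2 × 4 = 8 buffered items at steady state.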